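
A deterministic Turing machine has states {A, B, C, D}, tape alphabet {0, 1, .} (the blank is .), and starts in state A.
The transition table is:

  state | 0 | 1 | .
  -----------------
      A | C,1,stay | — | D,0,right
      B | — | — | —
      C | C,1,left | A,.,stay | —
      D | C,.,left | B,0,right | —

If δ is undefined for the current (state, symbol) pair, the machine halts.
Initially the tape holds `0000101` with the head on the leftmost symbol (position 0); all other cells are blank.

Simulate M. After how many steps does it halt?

A | .[0]000101   read 0 → write 1, move stay, go to C
C | .[1]000101   read 1 → write ., move stay, go to A
A | .[.]000101   read . → write 0, move right, go to D
D | .0[0]00101   read 0 → write ., move left, go to C
C | .[0].00101   read 0 → write 1, move left, go to C
C | [.]1.00101
M halts after 5 transitions.

5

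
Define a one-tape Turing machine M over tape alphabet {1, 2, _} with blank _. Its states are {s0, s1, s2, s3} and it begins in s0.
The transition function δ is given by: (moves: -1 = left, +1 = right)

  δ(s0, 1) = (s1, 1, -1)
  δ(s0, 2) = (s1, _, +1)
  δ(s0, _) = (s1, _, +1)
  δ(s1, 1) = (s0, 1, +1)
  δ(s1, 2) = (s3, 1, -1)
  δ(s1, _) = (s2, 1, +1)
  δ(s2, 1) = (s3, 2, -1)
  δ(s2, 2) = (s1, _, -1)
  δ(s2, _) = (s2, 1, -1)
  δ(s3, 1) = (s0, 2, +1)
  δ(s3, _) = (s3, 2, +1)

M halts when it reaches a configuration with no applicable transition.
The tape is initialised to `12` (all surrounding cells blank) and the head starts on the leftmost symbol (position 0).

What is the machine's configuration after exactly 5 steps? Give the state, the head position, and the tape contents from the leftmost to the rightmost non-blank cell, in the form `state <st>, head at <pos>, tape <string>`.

state s1, head at 1, tape 2_2

s0 | _[1]2   read 1 → write 1, move -1, go to s1
s1 | [_]12   read _ → write 1, move +1, go to s2
s2 | 1[1]2   read 1 → write 2, move -1, go to s3
s3 | [1]22   read 1 → write 2, move +1, go to s0
s0 | 2[2]2   read 2 → write _, move +1, go to s1
s1 | 2_[2]
After 5 steps: state s1, head at 1, tape 2_2.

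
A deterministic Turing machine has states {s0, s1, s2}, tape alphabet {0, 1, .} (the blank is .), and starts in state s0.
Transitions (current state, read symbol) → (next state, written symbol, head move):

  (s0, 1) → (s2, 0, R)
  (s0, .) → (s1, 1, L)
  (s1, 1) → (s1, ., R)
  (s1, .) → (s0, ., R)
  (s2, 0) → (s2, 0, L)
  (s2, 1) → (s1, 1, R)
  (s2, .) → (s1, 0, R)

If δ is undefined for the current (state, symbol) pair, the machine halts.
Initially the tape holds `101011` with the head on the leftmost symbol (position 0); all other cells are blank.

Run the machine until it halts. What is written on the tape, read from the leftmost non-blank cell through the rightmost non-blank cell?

state=s0 head=0 tape=.[1]01011   (s0,1)→(s2,0,R)
state=s2 head=1 tape=.0[0]1011   (s2,0)→(s2,0,L)
state=s2 head=0 tape=.[0]01011   (s2,0)→(s2,0,L)
state=s2 head=-1 tape=[.]001011   (s2,.)→(s1,0,R)
state=s1 head=0 tape=0[0]01011
The non-blank tape span at halt is 0001011.

0001011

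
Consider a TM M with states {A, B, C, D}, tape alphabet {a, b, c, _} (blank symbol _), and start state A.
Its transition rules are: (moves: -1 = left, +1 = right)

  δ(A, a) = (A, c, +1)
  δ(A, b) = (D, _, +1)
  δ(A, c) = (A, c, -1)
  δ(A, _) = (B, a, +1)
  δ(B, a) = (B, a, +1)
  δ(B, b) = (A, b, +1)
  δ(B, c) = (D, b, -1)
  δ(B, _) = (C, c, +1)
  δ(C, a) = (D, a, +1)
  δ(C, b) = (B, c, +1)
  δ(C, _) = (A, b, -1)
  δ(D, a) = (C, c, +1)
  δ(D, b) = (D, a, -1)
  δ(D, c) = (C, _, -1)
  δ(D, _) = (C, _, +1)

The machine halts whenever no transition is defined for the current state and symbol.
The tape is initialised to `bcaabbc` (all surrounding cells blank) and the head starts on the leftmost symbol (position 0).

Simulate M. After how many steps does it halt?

33

state=A head=0 tape=_[b]caabbc____   (A,b)→(D,_,+1)
state=D head=1 tape=__[c]aabbc____   (D,c)→(C,_,-1)
state=C head=0 tape=_[_]_aabbc____   (C,_)→(A,b,-1)
state=A head=-1 tape=[_]b_aabbc____   (A,_)→(B,a,+1)
state=B head=0 tape=a[b]_aabbc____   (B,b)→(A,b,+1)
state=A head=1 tape=ab[_]aabbc____   (A,_)→(B,a,+1)
state=B head=2 tape=aba[a]abbc____   (B,a)→(B,a,+1)
state=B head=3 tape=abaa[a]bbc____   (B,a)→(B,a,+1)
state=B head=4 tape=abaaa[b]bc____   (B,b)→(A,b,+1)
state=A head=5 tape=abaaab[b]c____   (A,b)→(D,_,+1)
state=D head=6 tape=abaaab_[c]____   (D,c)→(C,_,-1)
state=C head=5 tape=abaaab[_]_____   (C,_)→(A,b,-1)
state=A head=4 tape=abaaa[b]b_____   (A,b)→(D,_,+1)
state=D head=5 tape=abaaa_[b]_____   (D,b)→(D,a,-1)
state=D head=4 tape=abaaa[_]a_____   (D,_)→(C,_,+1)
state=C head=5 tape=abaaa_[a]_____   (C,a)→(D,a,+1)
state=D head=6 tape=abaaa_a[_]____   (D,_)→(C,_,+1)
state=C head=7 tape=abaaa_a_[_]___   (C,_)→(A,b,-1)
state=A head=6 tape=abaaa_a[_]b___   (A,_)→(B,a,+1)
state=B head=7 tape=abaaa_aa[b]___   (B,b)→(A,b,+1)
state=A head=8 tape=abaaa_aab[_]__   (A,_)→(B,a,+1)
state=B head=9 tape=abaaa_aaba[_]_   (B,_)→(C,c,+1)
state=C head=10 tape=abaaa_aabac[_]   (C,_)→(A,b,-1)
state=A head=9 tape=abaaa_aaba[c]b   (A,c)→(A,c,-1)
state=A head=8 tape=abaaa_aab[a]cb   (A,a)→(A,c,+1)
state=A head=9 tape=abaaa_aabc[c]b   (A,c)→(A,c,-1)
state=A head=8 tape=abaaa_aab[c]cb   (A,c)→(A,c,-1)
state=A head=7 tape=abaaa_aa[b]ccb   (A,b)→(D,_,+1)
state=D head=8 tape=abaaa_aa_[c]cb   (D,c)→(C,_,-1)
state=C head=7 tape=abaaa_aa[_]_cb   (C,_)→(A,b,-1)
state=A head=6 tape=abaaa_a[a]b_cb   (A,a)→(A,c,+1)
state=A head=7 tape=abaaa_ac[b]_cb   (A,b)→(D,_,+1)
state=D head=8 tape=abaaa_ac_[_]cb   (D,_)→(C,_,+1)
state=C head=9 tape=abaaa_ac__[c]b
M halts after 33 transitions.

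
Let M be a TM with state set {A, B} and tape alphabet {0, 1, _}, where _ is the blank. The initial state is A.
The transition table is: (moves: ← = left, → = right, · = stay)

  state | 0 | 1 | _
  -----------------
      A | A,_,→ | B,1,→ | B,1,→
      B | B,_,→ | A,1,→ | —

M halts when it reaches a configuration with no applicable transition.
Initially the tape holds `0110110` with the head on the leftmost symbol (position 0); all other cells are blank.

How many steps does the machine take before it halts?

A | [0]110110__   read 0 → write _, move →, go to A
A | _[1]10110__   read 1 → write 1, move →, go to B
B | _1[1]0110__   read 1 → write 1, move →, go to A
A | _11[0]110__   read 0 → write _, move →, go to A
A | _11_[1]10__   read 1 → write 1, move →, go to B
B | _11_1[1]0__   read 1 → write 1, move →, go to A
A | _11_11[0]__   read 0 → write _, move →, go to A
A | _11_11_[_]_   read _ → write 1, move →, go to B
B | _11_11_1[_]
M halts after 8 transitions.

8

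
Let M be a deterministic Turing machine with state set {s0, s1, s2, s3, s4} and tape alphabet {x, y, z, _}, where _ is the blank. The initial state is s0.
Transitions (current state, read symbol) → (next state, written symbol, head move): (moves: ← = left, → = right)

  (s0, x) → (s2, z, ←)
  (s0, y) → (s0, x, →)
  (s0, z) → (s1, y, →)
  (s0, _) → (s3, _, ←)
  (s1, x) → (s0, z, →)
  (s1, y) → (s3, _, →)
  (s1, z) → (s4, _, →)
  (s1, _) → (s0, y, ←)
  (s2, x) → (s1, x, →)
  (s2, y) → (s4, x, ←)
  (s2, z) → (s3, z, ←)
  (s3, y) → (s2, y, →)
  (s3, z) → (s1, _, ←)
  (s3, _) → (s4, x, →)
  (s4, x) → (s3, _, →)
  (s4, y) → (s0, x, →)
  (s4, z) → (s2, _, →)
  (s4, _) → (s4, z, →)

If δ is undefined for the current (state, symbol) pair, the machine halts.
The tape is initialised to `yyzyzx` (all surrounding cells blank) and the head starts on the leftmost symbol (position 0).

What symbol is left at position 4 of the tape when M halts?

_

s0 | [y]yzyzx   read y → write x, move →, go to s0
s0 | x[y]zyzx   read y → write x, move →, go to s0
s0 | xx[z]yzx   read z → write y, move →, go to s1
s1 | xxy[y]zx   read y → write _, move →, go to s3
s3 | xxy_[z]x   read z → write _, move ←, go to s1
s1 | xxy[_]_x   read _ → write y, move ←, go to s0
s0 | xx[y]y_x   read y → write x, move →, go to s0
s0 | xxx[y]_x   read y → write x, move →, go to s0
s0 | xxxx[_]x   read _ → write _, move ←, go to s3
s3 | xxx[x]_x
Cell 4 holds _ when M halts.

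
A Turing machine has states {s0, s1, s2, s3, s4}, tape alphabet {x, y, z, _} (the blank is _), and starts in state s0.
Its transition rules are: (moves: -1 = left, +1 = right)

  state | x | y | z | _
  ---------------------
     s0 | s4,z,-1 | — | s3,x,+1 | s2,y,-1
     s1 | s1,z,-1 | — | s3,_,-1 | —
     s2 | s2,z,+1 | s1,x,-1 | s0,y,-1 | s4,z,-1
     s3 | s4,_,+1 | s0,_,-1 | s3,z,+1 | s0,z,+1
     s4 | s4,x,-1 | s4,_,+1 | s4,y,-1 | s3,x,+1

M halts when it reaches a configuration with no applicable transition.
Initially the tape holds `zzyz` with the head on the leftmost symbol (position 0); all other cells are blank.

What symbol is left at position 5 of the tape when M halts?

s0 | _[z]zyz__   read z → write x, move +1, go to s3
s3 | _x[z]yz__   read z → write z, move +1, go to s3
s3 | _xz[y]z__   read y → write _, move -1, go to s0
s0 | _x[z]_z__   read z → write x, move +1, go to s3
s3 | _xx[_]z__   read _ → write z, move +1, go to s0
s0 | _xxz[z]__   read z → write x, move +1, go to s3
s3 | _xxzx[_]_   read _ → write z, move +1, go to s0
s0 | _xxzxz[_]   read _ → write y, move -1, go to s2
s2 | _xxzx[z]y   read z → write y, move -1, go to s0
s0 | _xxz[x]yy   read x → write z, move -1, go to s4
s4 | _xx[z]zyy   read z → write y, move -1, go to s4
s4 | _x[x]yzyy   read x → write x, move -1, go to s4
s4 | _[x]xyzyy   read x → write x, move -1, go to s4
s4 | [_]xxyzyy   read _ → write x, move +1, go to s3
s3 | x[x]xyzyy   read x → write _, move +1, go to s4
s4 | x_[x]yzyy   read x → write x, move -1, go to s4
s4 | x[_]xyzyy   read _ → write x, move +1, go to s3
s3 | xx[x]yzyy   read x → write _, move +1, go to s4
s4 | xx_[y]zyy   read y → write _, move +1, go to s4
s4 | xx__[z]yy   read z → write y, move -1, go to s4
s4 | xx_[_]yyy   read _ → write x, move +1, go to s3
s3 | xx_x[y]yy   read y → write _, move -1, go to s0
s0 | xx_[x]_yy   read x → write z, move -1, go to s4
s4 | xx[_]z_yy   read _ → write x, move +1, go to s3
s3 | xxx[z]_yy   read z → write z, move +1, go to s3
s3 | xxxz[_]yy   read _ → write z, move +1, go to s0
s0 | xxxzz[y]y
Cell 5 holds y when M halts.

y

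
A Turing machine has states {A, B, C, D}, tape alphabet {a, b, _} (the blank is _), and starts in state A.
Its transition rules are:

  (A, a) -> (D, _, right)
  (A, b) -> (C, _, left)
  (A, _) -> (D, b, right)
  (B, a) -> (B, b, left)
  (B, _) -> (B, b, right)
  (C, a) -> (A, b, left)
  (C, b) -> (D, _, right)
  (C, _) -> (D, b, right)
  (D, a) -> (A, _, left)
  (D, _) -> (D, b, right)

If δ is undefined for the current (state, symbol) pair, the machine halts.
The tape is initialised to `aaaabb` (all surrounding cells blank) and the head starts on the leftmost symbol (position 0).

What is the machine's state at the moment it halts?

state=A head=0 tape=[a]aaabb   (A,a)→(D,_,right)
state=D head=1 tape=_[a]aabb   (D,a)→(A,_,left)
state=A head=0 tape=[_]_aabb   (A,_)→(D,b,right)
state=D head=1 tape=b[_]aabb   (D,_)→(D,b,right)
state=D head=2 tape=bb[a]abb   (D,a)→(A,_,left)
state=A head=1 tape=b[b]_abb   (A,b)→(C,_,left)
state=C head=0 tape=[b]__abb   (C,b)→(D,_,right)
state=D head=1 tape=_[_]_abb   (D,_)→(D,b,right)
state=D head=2 tape=_b[_]abb   (D,_)→(D,b,right)
state=D head=3 tape=_bb[a]bb   (D,a)→(A,_,left)
state=A head=2 tape=_b[b]_bb   (A,b)→(C,_,left)
state=C head=1 tape=_[b]__bb   (C,b)→(D,_,right)
state=D head=2 tape=__[_]_bb   (D,_)→(D,b,right)
state=D head=3 tape=__b[_]bb   (D,_)→(D,b,right)
state=D head=4 tape=__bb[b]b
No transition is defined for (D, b); M halts in state D.

D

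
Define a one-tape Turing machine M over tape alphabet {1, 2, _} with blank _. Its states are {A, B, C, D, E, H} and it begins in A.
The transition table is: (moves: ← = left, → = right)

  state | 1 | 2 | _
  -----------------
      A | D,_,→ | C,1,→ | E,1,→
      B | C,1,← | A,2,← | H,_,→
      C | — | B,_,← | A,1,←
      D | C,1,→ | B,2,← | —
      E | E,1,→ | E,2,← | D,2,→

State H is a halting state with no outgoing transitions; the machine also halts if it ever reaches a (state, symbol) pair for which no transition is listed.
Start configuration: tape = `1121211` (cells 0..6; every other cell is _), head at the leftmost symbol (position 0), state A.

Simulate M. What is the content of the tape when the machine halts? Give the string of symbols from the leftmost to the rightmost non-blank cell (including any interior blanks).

111_1_11

state=A head=0 tape=_[1]121211   (A,1)→(D,_,→)
state=D head=1 tape=__[1]21211   (D,1)→(C,1,→)
state=C head=2 tape=__1[2]1211   (C,2)→(B,_,←)
state=B head=1 tape=__[1]_1211   (B,1)→(C,1,←)
state=C head=0 tape=_[_]1_1211   (C,_)→(A,1,←)
state=A head=-1 tape=[_]11_1211   (A,_)→(E,1,→)
state=E head=0 tape=1[1]1_1211   (E,1)→(E,1,→)
state=E head=1 tape=11[1]_1211   (E,1)→(E,1,→)
state=E head=2 tape=111[_]1211   (E,_)→(D,2,→)
state=D head=3 tape=1112[1]211   (D,1)→(C,1,→)
state=C head=4 tape=11121[2]11   (C,2)→(B,_,←)
state=B head=3 tape=1112[1]_11   (B,1)→(C,1,←)
state=C head=2 tape=111[2]1_11   (C,2)→(B,_,←)
state=B head=1 tape=11[1]_1_11   (B,1)→(C,1,←)
state=C head=0 tape=1[1]1_1_11
The non-blank tape span at halt is 111_1_11.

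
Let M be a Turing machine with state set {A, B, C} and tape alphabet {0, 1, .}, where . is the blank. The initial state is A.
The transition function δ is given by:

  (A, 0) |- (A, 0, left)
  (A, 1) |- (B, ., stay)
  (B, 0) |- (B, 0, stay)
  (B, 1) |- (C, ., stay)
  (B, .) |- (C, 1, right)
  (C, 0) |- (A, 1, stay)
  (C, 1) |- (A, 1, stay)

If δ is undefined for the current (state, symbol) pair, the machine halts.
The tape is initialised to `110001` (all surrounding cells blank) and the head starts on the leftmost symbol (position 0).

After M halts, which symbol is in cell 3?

1

state=A head=0 tape=[1]10001.   (A,1)→(B,.,stay)
state=B head=0 tape=[.]10001.   (B,.)→(C,1,right)
state=C head=1 tape=1[1]0001.   (C,1)→(A,1,stay)
state=A head=1 tape=1[1]0001.   (A,1)→(B,.,stay)
state=B head=1 tape=1[.]0001.   (B,.)→(C,1,right)
state=C head=2 tape=11[0]001.   (C,0)→(A,1,stay)
state=A head=2 tape=11[1]001.   (A,1)→(B,.,stay)
state=B head=2 tape=11[.]001.   (B,.)→(C,1,right)
state=C head=3 tape=111[0]01.   (C,0)→(A,1,stay)
state=A head=3 tape=111[1]01.   (A,1)→(B,.,stay)
state=B head=3 tape=111[.]01.   (B,.)→(C,1,right)
state=C head=4 tape=1111[0]1.   (C,0)→(A,1,stay)
state=A head=4 tape=1111[1]1.   (A,1)→(B,.,stay)
state=B head=4 tape=1111[.]1.   (B,.)→(C,1,right)
state=C head=5 tape=11111[1].   (C,1)→(A,1,stay)
state=A head=5 tape=11111[1].   (A,1)→(B,.,stay)
state=B head=5 tape=11111[.].   (B,.)→(C,1,right)
state=C head=6 tape=111111[.]
Cell 3 holds 1 when M halts.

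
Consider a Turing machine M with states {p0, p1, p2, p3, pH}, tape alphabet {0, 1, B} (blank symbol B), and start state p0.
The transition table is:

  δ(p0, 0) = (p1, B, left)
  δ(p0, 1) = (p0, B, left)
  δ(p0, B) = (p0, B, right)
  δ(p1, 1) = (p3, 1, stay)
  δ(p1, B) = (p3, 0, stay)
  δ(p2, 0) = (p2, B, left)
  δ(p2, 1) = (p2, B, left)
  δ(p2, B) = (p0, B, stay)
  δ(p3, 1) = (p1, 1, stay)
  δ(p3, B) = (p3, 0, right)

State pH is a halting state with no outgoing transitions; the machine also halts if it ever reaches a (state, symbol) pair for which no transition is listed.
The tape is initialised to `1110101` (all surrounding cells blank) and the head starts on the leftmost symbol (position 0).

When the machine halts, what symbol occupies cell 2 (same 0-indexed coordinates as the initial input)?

0

p0 | B[1]110101   read 1 → write B, move left, go to p0
p0 | [B]B110101   read B → write B, move right, go to p0
p0 | B[B]110101   read B → write B, move right, go to p0
p0 | BB[1]10101   read 1 → write B, move left, go to p0
p0 | B[B]B10101   read B → write B, move right, go to p0
p0 | BB[B]10101   read B → write B, move right, go to p0
p0 | BBB[1]0101   read 1 → write B, move left, go to p0
p0 | BB[B]B0101   read B → write B, move right, go to p0
p0 | BBB[B]0101   read B → write B, move right, go to p0
p0 | BBBB[0]101   read 0 → write B, move left, go to p1
p1 | BBB[B]B101   read B → write 0, move stay, go to p3
p3 | BBB[0]B101
Cell 2 holds 0 when M halts.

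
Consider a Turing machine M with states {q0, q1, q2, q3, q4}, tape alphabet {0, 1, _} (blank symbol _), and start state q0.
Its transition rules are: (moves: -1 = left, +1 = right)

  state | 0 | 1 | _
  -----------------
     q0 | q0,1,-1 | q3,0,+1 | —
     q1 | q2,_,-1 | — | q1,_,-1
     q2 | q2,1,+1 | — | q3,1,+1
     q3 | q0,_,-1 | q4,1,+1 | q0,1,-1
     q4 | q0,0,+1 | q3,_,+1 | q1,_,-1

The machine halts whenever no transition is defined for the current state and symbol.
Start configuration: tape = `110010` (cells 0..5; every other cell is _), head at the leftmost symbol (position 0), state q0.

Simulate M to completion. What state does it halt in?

q0

q0 | [1]10010_   read 1 → write 0, move +1, go to q3
q3 | 0[1]0010_   read 1 → write 1, move +1, go to q4
q4 | 01[0]010_   read 0 → write 0, move +1, go to q0
q0 | 010[0]10_   read 0 → write 1, move -1, go to q0
q0 | 01[0]110_   read 0 → write 1, move -1, go to q0
q0 | 0[1]1110_   read 1 → write 0, move +1, go to q3
q3 | 00[1]110_   read 1 → write 1, move +1, go to q4
q4 | 001[1]10_   read 1 → write _, move +1, go to q3
q3 | 001_[1]0_   read 1 → write 1, move +1, go to q4
q4 | 001_1[0]_   read 0 → write 0, move +1, go to q0
q0 | 001_10[_]
No transition is defined for (q0, _); M halts in state q0.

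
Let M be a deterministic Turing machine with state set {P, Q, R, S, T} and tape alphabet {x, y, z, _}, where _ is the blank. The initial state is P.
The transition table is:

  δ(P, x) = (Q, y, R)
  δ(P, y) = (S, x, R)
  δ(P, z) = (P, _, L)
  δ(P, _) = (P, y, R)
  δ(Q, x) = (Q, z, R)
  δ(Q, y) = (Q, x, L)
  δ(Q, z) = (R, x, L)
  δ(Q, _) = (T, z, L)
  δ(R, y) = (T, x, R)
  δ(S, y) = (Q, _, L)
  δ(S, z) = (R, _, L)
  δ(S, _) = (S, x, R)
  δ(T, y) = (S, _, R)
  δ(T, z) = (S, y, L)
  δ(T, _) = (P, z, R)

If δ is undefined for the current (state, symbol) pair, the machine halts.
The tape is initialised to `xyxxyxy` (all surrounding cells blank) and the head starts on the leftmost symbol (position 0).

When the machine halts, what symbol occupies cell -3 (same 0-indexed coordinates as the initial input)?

P | ___[x]yxxyxy   read x → write y, move R, go to Q
Q | ___y[y]xxyxy   read y → write x, move L, go to Q
Q | ___[y]xxxyxy   read y → write x, move L, go to Q
Q | __[_]xxxxyxy   read _ → write z, move L, go to T
T | _[_]zxxxxyxy   read _ → write z, move R, go to P
P | _z[z]xxxxyxy   read z → write _, move L, go to P
P | _[z]_xxxxyxy   read z → write _, move L, go to P
P | [_]__xxxxyxy   read _ → write y, move R, go to P
P | y[_]_xxxxyxy   read _ → write y, move R, go to P
P | yy[_]xxxxyxy   read _ → write y, move R, go to P
P | yyy[x]xxxyxy   read x → write y, move R, go to Q
Q | yyyy[x]xxyxy   read x → write z, move R, go to Q
Q | yyyyz[x]xyxy   read x → write z, move R, go to Q
Q | yyyyzz[x]yxy   read x → write z, move R, go to Q
Q | yyyyzzz[y]xy   read y → write x, move L, go to Q
Q | yyyyzz[z]xxy   read z → write x, move L, go to R
R | yyyyz[z]xxxy
Cell -3 holds y when M halts.

y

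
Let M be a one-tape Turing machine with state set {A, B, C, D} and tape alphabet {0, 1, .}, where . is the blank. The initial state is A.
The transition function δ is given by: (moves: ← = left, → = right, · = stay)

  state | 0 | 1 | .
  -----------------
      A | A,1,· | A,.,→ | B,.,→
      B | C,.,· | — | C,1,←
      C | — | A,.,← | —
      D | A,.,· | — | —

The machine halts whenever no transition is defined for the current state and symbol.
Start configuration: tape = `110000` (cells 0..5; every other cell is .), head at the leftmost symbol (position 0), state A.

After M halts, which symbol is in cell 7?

state=A head=0 tape=[1]10000..   (A,1)→(A,.,→)
state=A head=1 tape=.[1]0000..   (A,1)→(A,.,→)
state=A head=2 tape=..[0]000..   (A,0)→(A,1,·)
state=A head=2 tape=..[1]000..   (A,1)→(A,.,→)
state=A head=3 tape=...[0]00..   (A,0)→(A,1,·)
state=A head=3 tape=...[1]00..   (A,1)→(A,.,→)
state=A head=4 tape=....[0]0..   (A,0)→(A,1,·)
state=A head=4 tape=....[1]0..   (A,1)→(A,.,→)
state=A head=5 tape=.....[0]..   (A,0)→(A,1,·)
state=A head=5 tape=.....[1]..   (A,1)→(A,.,→)
state=A head=6 tape=......[.].   (A,.)→(B,.,→)
state=B head=7 tape=.......[.]   (B,.)→(C,1,←)
state=C head=6 tape=......[.]1
Cell 7 holds 1 when M halts.

1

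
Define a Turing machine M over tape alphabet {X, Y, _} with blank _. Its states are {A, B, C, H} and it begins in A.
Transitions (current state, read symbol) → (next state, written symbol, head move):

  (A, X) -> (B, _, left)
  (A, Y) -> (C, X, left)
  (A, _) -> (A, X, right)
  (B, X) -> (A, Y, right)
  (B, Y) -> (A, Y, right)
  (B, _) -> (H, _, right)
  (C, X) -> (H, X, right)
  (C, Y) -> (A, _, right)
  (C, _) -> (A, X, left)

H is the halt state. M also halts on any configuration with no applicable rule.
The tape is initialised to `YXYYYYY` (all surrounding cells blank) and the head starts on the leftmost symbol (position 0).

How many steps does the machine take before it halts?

14

state=A head=0 tape=__[Y]XYYYYY   (A,Y)→(C,X,left)
state=C head=-1 tape=_[_]XXYYYYY   (C,_)→(A,X,left)
state=A head=-2 tape=[_]XXXYYYYY   (A,_)→(A,X,right)
state=A head=-1 tape=X[X]XXYYYYY   (A,X)→(B,_,left)
state=B head=-2 tape=[X]_XXYYYYY   (B,X)→(A,Y,right)
state=A head=-1 tape=Y[_]XXYYYYY   (A,_)→(A,X,right)
state=A head=0 tape=YX[X]XYYYYY   (A,X)→(B,_,left)
state=B head=-1 tape=Y[X]_XYYYYY   (B,X)→(A,Y,right)
state=A head=0 tape=YY[_]XYYYYY   (A,_)→(A,X,right)
state=A head=1 tape=YYX[X]YYYYY   (A,X)→(B,_,left)
state=B head=0 tape=YY[X]_YYYYY   (B,X)→(A,Y,right)
state=A head=1 tape=YYY[_]YYYYY   (A,_)→(A,X,right)
state=A head=2 tape=YYYX[Y]YYYY   (A,Y)→(C,X,left)
state=C head=1 tape=YYY[X]XYYYY   (C,X)→(H,X,right)
state=H head=2 tape=YYYX[X]YYYY
M halts after 14 transitions.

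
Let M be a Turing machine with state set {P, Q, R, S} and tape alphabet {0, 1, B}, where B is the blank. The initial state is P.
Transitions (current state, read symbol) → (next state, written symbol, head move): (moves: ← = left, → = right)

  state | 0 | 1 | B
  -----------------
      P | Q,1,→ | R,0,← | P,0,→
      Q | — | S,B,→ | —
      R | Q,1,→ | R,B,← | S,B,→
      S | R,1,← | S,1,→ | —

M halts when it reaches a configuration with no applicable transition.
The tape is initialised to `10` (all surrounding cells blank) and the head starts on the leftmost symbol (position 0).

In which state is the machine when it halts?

state=P head=0 tape=B[1]0   (P,1)→(R,0,←)
state=R head=-1 tape=[B]00   (R,B)→(S,B,→)
state=S head=0 tape=B[0]0   (S,0)→(R,1,←)
state=R head=-1 tape=[B]10   (R,B)→(S,B,→)
state=S head=0 tape=B[1]0   (S,1)→(S,1,→)
state=S head=1 tape=B1[0]   (S,0)→(R,1,←)
state=R head=0 tape=B[1]1   (R,1)→(R,B,←)
state=R head=-1 tape=[B]B1   (R,B)→(S,B,→)
state=S head=0 tape=B[B]1
No transition is defined for (S, B); M halts in state S.

S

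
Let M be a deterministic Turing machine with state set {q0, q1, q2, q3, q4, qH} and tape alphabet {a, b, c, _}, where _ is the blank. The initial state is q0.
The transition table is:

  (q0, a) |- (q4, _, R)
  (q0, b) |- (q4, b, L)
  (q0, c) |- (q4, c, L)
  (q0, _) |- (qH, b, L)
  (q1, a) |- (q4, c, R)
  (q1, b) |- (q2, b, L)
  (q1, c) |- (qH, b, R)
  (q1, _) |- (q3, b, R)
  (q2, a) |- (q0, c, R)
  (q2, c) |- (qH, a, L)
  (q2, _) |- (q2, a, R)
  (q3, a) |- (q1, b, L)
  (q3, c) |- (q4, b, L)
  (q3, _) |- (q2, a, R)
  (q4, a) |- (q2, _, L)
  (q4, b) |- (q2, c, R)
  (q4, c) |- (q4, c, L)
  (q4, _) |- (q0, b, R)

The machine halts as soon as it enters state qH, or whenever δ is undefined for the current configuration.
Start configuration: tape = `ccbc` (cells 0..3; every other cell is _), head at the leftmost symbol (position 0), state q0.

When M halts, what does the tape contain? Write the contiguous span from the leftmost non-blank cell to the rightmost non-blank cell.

q0 | _[c]cbc   read c → write c, move L, go to q4
q4 | [_]ccbc   read _ → write b, move R, go to q0
q0 | b[c]cbc   read c → write c, move L, go to q4
q4 | [b]ccbc   read b → write c, move R, go to q2
q2 | c[c]cbc   read c → write a, move L, go to qH
qH | [c]acbc
The non-blank tape span at halt is cacbc.

cacbc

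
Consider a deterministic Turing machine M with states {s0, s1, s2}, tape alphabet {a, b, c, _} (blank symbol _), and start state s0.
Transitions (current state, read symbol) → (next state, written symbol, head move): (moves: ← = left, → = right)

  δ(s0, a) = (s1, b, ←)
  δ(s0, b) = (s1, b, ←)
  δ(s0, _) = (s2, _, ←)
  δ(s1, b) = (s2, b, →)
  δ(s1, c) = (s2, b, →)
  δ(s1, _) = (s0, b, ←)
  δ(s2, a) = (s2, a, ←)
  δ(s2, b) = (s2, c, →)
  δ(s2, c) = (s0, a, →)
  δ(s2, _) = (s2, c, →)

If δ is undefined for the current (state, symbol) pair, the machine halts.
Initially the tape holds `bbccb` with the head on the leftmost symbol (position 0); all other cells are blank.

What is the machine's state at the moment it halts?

s0

state=s0 head=0 tape=___[b]bccb   (s0,b)→(s1,b,←)
state=s1 head=-1 tape=__[_]bbccb   (s1,_)→(s0,b,←)
state=s0 head=-2 tape=_[_]bbbccb   (s0,_)→(s2,_,←)
state=s2 head=-3 tape=[_]_bbbccb   (s2,_)→(s2,c,→)
state=s2 head=-2 tape=c[_]bbbccb   (s2,_)→(s2,c,→)
state=s2 head=-1 tape=cc[b]bbccb   (s2,b)→(s2,c,→)
state=s2 head=0 tape=ccc[b]bccb   (s2,b)→(s2,c,→)
state=s2 head=1 tape=cccc[b]ccb   (s2,b)→(s2,c,→)
state=s2 head=2 tape=ccccc[c]cb   (s2,c)→(s0,a,→)
state=s0 head=3 tape=ccccca[c]b
No transition is defined for (s0, c); M halts in state s0.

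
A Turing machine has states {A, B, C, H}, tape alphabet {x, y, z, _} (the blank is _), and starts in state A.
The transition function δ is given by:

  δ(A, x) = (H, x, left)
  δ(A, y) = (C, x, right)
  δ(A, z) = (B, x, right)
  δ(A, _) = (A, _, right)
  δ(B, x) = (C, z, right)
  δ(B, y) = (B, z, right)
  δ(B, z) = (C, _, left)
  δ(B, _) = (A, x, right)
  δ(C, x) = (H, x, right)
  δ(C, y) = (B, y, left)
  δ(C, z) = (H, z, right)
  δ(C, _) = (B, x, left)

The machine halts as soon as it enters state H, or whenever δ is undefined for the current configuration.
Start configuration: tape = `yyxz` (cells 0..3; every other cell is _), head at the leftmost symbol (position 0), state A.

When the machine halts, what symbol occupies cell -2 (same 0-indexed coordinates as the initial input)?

A | __[y]yxz   read y → write x, move right, go to C
C | __x[y]xz   read y → write y, move left, go to B
B | __[x]yxz   read x → write z, move right, go to C
C | __z[y]xz   read y → write y, move left, go to B
B | __[z]yxz   read z → write _, move left, go to C
C | _[_]_yxz   read _ → write x, move left, go to B
B | [_]x_yxz   read _ → write x, move right, go to A
A | x[x]_yxz   read x → write x, move left, go to H
H | [x]x_yxz
Cell -2 holds x when M halts.

x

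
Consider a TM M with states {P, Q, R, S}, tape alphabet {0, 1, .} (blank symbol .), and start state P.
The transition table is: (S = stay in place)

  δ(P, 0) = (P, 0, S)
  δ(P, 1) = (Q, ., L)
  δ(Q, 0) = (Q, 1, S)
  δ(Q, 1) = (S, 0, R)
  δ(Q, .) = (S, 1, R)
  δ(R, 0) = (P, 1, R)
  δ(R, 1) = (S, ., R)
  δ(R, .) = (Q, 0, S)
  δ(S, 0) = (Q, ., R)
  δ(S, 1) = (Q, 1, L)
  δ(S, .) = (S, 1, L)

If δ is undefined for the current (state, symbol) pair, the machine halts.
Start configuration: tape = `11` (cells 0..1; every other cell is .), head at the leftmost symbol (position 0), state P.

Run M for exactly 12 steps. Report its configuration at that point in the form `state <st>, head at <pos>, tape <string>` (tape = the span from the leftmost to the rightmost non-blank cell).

P | ..[1]1   read 1 → write ., move L, go to Q
Q | .[.].1   read . → write 1, move R, go to S
S | .1[.]1   read . → write 1, move L, go to S
S | .[1]11   read 1 → write 1, move L, go to Q
Q | [.]111   read . → write 1, move R, go to S
S | 1[1]11   read 1 → write 1, move L, go to Q
Q | [1]111   read 1 → write 0, move R, go to S
S | 0[1]11   read 1 → write 1, move L, go to Q
Q | [0]111   read 0 → write 1, move S, go to Q
Q | [1]111   read 1 → write 0, move R, go to S
S | 0[1]11   read 1 → write 1, move L, go to Q
Q | [0]111   read 0 → write 1, move S, go to Q
Q | [1]111
After 12 steps: state Q, head at -2, tape 1111.

state Q, head at -2, tape 1111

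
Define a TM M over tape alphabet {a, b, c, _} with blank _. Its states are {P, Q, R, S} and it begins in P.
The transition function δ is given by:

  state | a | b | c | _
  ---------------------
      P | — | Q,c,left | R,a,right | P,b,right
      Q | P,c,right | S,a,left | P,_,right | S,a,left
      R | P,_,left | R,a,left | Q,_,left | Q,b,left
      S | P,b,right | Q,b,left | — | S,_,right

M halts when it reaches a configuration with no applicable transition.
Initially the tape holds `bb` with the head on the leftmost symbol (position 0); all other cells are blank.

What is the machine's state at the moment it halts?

P

P | ___[b]b   read b → write c, move left, go to Q
Q | __[_]cb   read _ → write a, move left, go to S
S | _[_]acb   read _ → write _, move right, go to S
S | __[a]cb   read a → write b, move right, go to P
P | __b[c]b   read c → write a, move right, go to R
R | __ba[b]   read b → write a, move left, go to R
R | __b[a]a   read a → write _, move left, go to P
P | __[b]_a   read b → write c, move left, go to Q
Q | _[_]c_a   read _ → write a, move left, go to S
S | [_]ac_a   read _ → write _, move right, go to S
S | _[a]c_a   read a → write b, move right, go to P
P | _b[c]_a   read c → write a, move right, go to R
R | _ba[_]a   read _ → write b, move left, go to Q
Q | _b[a]ba   read a → write c, move right, go to P
P | _bc[b]a   read b → write c, move left, go to Q
Q | _b[c]ca   read c → write _, move right, go to P
P | _b_[c]a   read c → write a, move right, go to R
R | _b_a[a]   read a → write _, move left, go to P
P | _b_[a]_
No transition is defined for (P, a); M halts in state P.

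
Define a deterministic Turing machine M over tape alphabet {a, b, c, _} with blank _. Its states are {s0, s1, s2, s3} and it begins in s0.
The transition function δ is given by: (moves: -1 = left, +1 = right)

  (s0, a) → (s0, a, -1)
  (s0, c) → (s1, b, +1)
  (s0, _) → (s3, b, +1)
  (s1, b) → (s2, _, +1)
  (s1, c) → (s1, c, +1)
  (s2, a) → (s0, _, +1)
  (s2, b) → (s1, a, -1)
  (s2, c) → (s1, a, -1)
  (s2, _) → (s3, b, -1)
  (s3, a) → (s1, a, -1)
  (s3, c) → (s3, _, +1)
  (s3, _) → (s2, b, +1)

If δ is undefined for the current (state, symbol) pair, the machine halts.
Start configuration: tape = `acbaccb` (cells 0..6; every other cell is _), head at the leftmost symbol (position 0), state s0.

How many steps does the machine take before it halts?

19

s0 | _[a]cbaccb____   read a → write a, move -1, go to s0
s0 | [_]acbaccb____   read _ → write b, move +1, go to s3
s3 | b[a]cbaccb____   read a → write a, move -1, go to s1
s1 | [b]acbaccb____   read b → write _, move +1, go to s2
s2 | _[a]cbaccb____   read a → write _, move +1, go to s0
s0 | __[c]baccb____   read c → write b, move +1, go to s1
s1 | __b[b]accb____   read b → write _, move +1, go to s2
s2 | __b_[a]ccb____   read a → write _, move +1, go to s0
s0 | __b__[c]cb____   read c → write b, move +1, go to s1
s1 | __b__b[c]b____   read c → write c, move +1, go to s1
s1 | __b__bc[b]____   read b → write _, move +1, go to s2
s2 | __b__bc_[_]___   read _ → write b, move -1, go to s3
s3 | __b__bc[_]b___   read _ → write b, move +1, go to s2
s2 | __b__bcb[b]___   read b → write a, move -1, go to s1
s1 | __b__bc[b]a___   read b → write _, move +1, go to s2
s2 | __b__bc_[a]___   read a → write _, move +1, go to s0
s0 | __b__bc__[_]__   read _ → write b, move +1, go to s3
s3 | __b__bc__b[_]_   read _ → write b, move +1, go to s2
s2 | __b__bc__bb[_]   read _ → write b, move -1, go to s3
s3 | __b__bc__b[b]b
M halts after 19 transitions.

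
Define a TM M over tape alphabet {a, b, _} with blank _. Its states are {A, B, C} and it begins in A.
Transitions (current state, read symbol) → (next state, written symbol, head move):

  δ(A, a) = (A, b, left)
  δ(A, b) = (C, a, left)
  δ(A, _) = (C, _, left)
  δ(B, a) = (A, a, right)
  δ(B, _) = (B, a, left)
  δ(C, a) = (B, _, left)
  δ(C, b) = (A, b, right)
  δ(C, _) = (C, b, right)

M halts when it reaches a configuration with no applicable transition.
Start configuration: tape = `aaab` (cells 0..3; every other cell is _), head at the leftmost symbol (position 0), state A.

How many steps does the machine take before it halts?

A | ___[a]aab   read a → write b, move left, go to A
A | __[_]baab   read _ → write _, move left, go to C
C | _[_]_baab   read _ → write b, move right, go to C
C | _b[_]baab   read _ → write b, move right, go to C
C | _bb[b]aab   read b → write b, move right, go to A
A | _bbb[a]ab   read a → write b, move left, go to A
A | _bb[b]bab   read b → write a, move left, go to C
C | _b[b]abab   read b → write b, move right, go to A
A | _bb[a]bab   read a → write b, move left, go to A
A | _b[b]bbab   read b → write a, move left, go to C
C | _[b]abbab   read b → write b, move right, go to A
A | _b[a]bbab   read a → write b, move left, go to A
A | _[b]bbbab   read b → write a, move left, go to C
C | [_]abbbab   read _ → write b, move right, go to C
C | b[a]bbbab   read a → write _, move left, go to B
B | [b]_bbbab
M halts after 15 transitions.

15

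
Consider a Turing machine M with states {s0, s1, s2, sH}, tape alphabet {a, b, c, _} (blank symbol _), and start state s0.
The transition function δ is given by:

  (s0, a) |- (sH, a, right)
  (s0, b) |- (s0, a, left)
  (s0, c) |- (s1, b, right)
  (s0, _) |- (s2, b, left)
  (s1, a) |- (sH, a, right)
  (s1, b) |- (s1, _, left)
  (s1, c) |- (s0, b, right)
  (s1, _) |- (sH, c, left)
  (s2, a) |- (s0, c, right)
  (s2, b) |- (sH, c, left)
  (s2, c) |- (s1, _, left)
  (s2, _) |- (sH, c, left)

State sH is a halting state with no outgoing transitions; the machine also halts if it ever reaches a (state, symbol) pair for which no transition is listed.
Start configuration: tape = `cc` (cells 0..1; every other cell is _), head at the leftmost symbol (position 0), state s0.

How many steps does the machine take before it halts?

4

state=s0 head=0 tape=[c]c_   (s0,c)→(s1,b,right)
state=s1 head=1 tape=b[c]_   (s1,c)→(s0,b,right)
state=s0 head=2 tape=bb[_]   (s0,_)→(s2,b,left)
state=s2 head=1 tape=b[b]b   (s2,b)→(sH,c,left)
state=sH head=0 tape=[b]cb
M halts after 4 transitions.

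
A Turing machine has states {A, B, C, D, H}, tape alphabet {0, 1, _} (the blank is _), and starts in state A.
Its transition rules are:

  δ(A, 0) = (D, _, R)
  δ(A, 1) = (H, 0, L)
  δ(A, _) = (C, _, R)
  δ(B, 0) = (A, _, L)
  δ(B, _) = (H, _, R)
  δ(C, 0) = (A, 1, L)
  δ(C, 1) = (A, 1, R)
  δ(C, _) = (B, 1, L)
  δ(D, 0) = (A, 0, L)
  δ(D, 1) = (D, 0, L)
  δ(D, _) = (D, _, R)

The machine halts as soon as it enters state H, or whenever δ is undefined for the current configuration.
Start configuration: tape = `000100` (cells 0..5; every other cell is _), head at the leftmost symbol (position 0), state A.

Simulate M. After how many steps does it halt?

23

A | [0]00100__   read 0 → write _, move R, go to D
D | _[0]0100__   read 0 → write 0, move L, go to A
A | [_]00100__   read _ → write _, move R, go to C
C | _[0]0100__   read 0 → write 1, move L, go to A
A | [_]10100__   read _ → write _, move R, go to C
C | _[1]0100__   read 1 → write 1, move R, go to A
A | _1[0]100__   read 0 → write _, move R, go to D
D | _1_[1]00__   read 1 → write 0, move L, go to D
D | _1[_]000__   read _ → write _, move R, go to D
D | _1_[0]00__   read 0 → write 0, move L, go to A
A | _1[_]000__   read _ → write _, move R, go to C
C | _1_[0]00__   read 0 → write 1, move L, go to A
A | _1[_]100__   read _ → write _, move R, go to C
C | _1_[1]00__   read 1 → write 1, move R, go to A
A | _1_1[0]0__   read 0 → write _, move R, go to D
D | _1_1_[0]__   read 0 → write 0, move L, go to A
A | _1_1[_]0__   read _ → write _, move R, go to C
C | _1_1_[0]__   read 0 → write 1, move L, go to A
A | _1_1[_]1__   read _ → write _, move R, go to C
C | _1_1_[1]__   read 1 → write 1, move R, go to A
A | _1_1_1[_]_   read _ → write _, move R, go to C
C | _1_1_1_[_]   read _ → write 1, move L, go to B
B | _1_1_1[_]1   read _ → write _, move R, go to H
H | _1_1_1_[1]
M halts after 23 transitions.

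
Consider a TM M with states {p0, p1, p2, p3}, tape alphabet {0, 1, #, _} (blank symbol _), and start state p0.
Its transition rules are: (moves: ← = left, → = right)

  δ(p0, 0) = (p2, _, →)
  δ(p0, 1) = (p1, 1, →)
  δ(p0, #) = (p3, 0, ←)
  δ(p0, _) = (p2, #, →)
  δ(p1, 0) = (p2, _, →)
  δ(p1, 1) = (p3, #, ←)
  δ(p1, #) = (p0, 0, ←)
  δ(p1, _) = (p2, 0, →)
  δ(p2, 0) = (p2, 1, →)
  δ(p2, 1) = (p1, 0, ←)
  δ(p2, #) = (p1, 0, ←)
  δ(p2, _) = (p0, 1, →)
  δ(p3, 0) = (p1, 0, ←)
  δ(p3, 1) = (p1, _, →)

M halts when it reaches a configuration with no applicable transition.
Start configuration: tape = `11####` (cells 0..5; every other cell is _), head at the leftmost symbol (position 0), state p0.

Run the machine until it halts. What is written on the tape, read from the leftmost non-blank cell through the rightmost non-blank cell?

state=p0 head=0 tape=[1]1####   (p0,1)→(p1,1,→)
state=p1 head=1 tape=1[1]####   (p1,1)→(p3,#,←)
state=p3 head=0 tape=[1]#####   (p3,1)→(p1,_,→)
state=p1 head=1 tape=_[#]####   (p1,#)→(p0,0,←)
state=p0 head=0 tape=[_]0####   (p0,_)→(p2,#,→)
state=p2 head=1 tape=#[0]####   (p2,0)→(p2,1,→)
state=p2 head=2 tape=#1[#]###   (p2,#)→(p1,0,←)
state=p1 head=1 tape=#[1]0###   (p1,1)→(p3,#,←)
state=p3 head=0 tape=[#]#0###
The non-blank tape span at halt is ##0###.

##0###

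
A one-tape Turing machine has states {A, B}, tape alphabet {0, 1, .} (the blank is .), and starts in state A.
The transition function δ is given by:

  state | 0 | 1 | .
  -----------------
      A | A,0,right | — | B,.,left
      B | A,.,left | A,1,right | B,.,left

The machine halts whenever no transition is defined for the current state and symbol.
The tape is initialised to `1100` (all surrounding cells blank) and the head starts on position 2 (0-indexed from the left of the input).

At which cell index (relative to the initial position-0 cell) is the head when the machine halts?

1

A | 11[0]0.   read 0 → write 0, move right, go to A
A | 110[0].   read 0 → write 0, move right, go to A
A | 1100[.]   read . → write ., move left, go to B
B | 110[0].   read 0 → write ., move left, go to A
A | 11[0]..   read 0 → write 0, move right, go to A
A | 110[.].   read . → write ., move left, go to B
B | 11[0]..   read 0 → write ., move left, go to A
A | 1[1]...
At halt the head is at cell 1.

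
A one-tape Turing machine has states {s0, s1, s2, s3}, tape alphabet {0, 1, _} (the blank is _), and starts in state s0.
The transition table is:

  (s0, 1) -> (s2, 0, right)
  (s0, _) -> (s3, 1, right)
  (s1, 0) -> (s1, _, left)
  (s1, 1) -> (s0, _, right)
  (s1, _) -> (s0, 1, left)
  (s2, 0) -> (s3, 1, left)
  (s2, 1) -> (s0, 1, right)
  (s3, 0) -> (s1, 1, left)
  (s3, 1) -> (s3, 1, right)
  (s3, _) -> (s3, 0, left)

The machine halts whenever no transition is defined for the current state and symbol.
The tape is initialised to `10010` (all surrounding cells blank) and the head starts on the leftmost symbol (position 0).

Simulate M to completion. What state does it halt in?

s0

s0 | __[1]0010   read 1 → write 0, move right, go to s2
s2 | __0[0]010   read 0 → write 1, move left, go to s3
s3 | __[0]1010   read 0 → write 1, move left, go to s1
s1 | _[_]11010   read _ → write 1, move left, go to s0
s0 | [_]111010   read _ → write 1, move right, go to s3
s3 | 1[1]11010   read 1 → write 1, move right, go to s3
s3 | 11[1]1010   read 1 → write 1, move right, go to s3
s3 | 111[1]010   read 1 → write 1, move right, go to s3
s3 | 1111[0]10   read 0 → write 1, move left, go to s1
s1 | 111[1]110   read 1 → write _, move right, go to s0
s0 | 111_[1]10   read 1 → write 0, move right, go to s2
s2 | 111_0[1]0   read 1 → write 1, move right, go to s0
s0 | 111_01[0]
No transition is defined for (s0, 0); M halts in state s0.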